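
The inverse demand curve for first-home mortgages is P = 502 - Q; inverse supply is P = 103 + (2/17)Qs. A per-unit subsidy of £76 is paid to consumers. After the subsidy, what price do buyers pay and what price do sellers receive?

Buyers pay £77; sellers receive £153

Pre-subsidy: 502 - Q = 103 + (2/17)Q gives Q* = 357 and P* = 145.
With the rebate, buyers effectively pay Pb = Ps − 76, where Ps is the price sellers receive.
On the curves, Pb = 502 - Q and Ps = 103 + (2/17)Q; the wedge Ps − Pb = 76 gives 103 + (2/17)Q − (502 - Q) = 76, so Q' = 425.
Then Pb = 502 − 1·425 = 77 and Ps = 103 + (2/17)·425 = 153.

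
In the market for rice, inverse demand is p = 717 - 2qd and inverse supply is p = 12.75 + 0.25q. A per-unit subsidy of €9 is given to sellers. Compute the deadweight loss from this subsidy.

Deadweight loss = €18

Pre-subsidy: 717 - 2q = 12.75 + 0.25q gives q* = 313 and p* = 91.
With the subsidy, sellers receive ps = pb + 9 for each unit, where pb is the price buyers pay.
On the curves, pb = 717 - 2q and ps = 12.75 + 0.25q; the wedge ps − pb = 9 gives 12.75 + 0.25q − (717 - 2q) = 9, so q' = 317.
Then pb = 717 − 2·317 = 83 and ps = 12.75 + 0.25·317 = 92.
The subsidy expands output by 317 − 313 = 4 past the efficient level; on those units the gap between marginal cost and willingness to pay runs from 0 up to 9.
DWL = ½ × 9 × 4 = 18.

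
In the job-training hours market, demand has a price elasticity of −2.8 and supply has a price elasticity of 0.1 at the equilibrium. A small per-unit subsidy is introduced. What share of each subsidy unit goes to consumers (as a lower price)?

For a small subsidy around the equilibrium, the benefit split depends on the relative slopes, which at a point are proportional to the elasticities.
Buyer share = εs/(εs + |εd|) = 0.1/(0.1 + 2.8) = 1/29; seller share = |εd|/(εs + |εd|) = 28/29.

Consumer share = 1/29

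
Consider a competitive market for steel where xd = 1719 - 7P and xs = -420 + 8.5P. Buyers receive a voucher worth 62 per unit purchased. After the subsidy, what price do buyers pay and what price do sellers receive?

Buyers pay 104; sellers receive 166

Pre-subsidy: 1719 - 7P = -420 + 8.5P gives P* = 138, x* = 753.
With the rebate, buyers effectively pay Pb = Ps − 62, where Ps is the price sellers receive.
Demand in terms of Ps becomes xd = 1719 − 7(Ps − 62) = 2153 - 7Ps. Setting this equal to supply: 2153 - 7Ps = -420 + 8.5Ps, so Ps = 166.
Buyers pay Pb = 166 − 62 = 104; x' = -420 + 8.5·166 = 991.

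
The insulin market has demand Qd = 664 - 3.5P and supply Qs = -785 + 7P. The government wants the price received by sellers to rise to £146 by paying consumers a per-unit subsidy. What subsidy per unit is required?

Required subsidy s = £24 per unit

At a seller price of 146, quantity supplied is -785 + 7·146 = 237.
Buyers absorb 237 only when they pay Pb with 664 − 3.5·Pb = 237, i.e. Pb = 122.
s = Ps − Pb = 146 − 122 = 24.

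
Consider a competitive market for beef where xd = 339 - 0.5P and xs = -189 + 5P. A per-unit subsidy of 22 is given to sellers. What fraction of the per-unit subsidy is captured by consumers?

Pre-subsidy: 339 - 0.5P = -189 + 5P gives P* = 96, x* = 291.
With the subsidy, sellers receive Ps = Pb + 22 for each unit, where Pb is the price buyers pay.
Supply in terms of Pb becomes xs = -189 + 5(Pb + 22) = -79 + 5Pb. Setting this equal to demand: 339 - 0.5Pb = -79 + 5Pb, so Pb = 76.
Sellers receive Ps = 76 + 22 = 98; x' = 339 − 0.5·76 = 301.
Buyers' price falls by P* − Pb = 96 − 76 = 20; sellers' price rises by Ps − P* = 98 − 96 = 2.
So consumers capture 20/22 = 10/11 of each unit of subsidy.

Consumer share = 10/11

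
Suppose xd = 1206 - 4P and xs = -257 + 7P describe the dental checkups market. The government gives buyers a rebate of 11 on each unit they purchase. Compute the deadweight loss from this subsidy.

Pre-subsidy: 1206 - 4P = -257 + 7P gives P* = 133, x* = 674.
With the rebate, buyers effectively pay Pb = Ps − 11, where Ps is the price sellers receive.
Demand in terms of Ps becomes xd = 1206 − 4(Ps − 11) = 1250 - 4Ps. Setting this equal to supply: 1250 - 4Ps = -257 + 7Ps, so Ps = 137.
Buyers pay Pb = 137 − 11 = 126; x' = -257 + 7·137 = 702.
The subsidy expands output by 702 − 674 = 28 past the efficient level; on those units the gap between marginal cost and willingness to pay runs from 0 up to 11.
DWL = ½ × 11 × 28 = 154.

Deadweight loss = 154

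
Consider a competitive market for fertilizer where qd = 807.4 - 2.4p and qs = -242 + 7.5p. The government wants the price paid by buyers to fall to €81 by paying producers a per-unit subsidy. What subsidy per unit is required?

Required subsidy s = €33 per unit

At a buyer price of 81, quantity demanded is 807.4 − 2.4·81 = 613.
Sellers supply 613 only when they receive ps with -242 + 7.5·ps = 613, i.e. ps = 114.
s = ps − pb = 114 − 81 = 33.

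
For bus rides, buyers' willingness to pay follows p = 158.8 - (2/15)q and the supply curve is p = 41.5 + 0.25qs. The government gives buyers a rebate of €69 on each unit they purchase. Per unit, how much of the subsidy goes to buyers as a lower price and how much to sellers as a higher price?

Buyers gain €24 per unit; sellers gain €45 per unit

Pre-subsidy: 158.8 - (2/15)q = 41.5 + 0.25q gives q* = 306 and p* = 118.
With the rebate, buyers effectively pay pb = ps − 69, where ps is the price sellers receive.
On the curves, pb = 158.8 - (2/15)q and ps = 41.5 + 0.25q; the wedge ps − pb = 69 gives 41.5 + 0.25q − (158.8 - (2/15)q) = 69, so q' = 486.
Then pb = 158.8 − (2/15)·486 = 94 and ps = 41.5 + 0.25·486 = 163.
Buyers' price falls by p* − pb = 118 − 94 = 24; sellers' price rises by ps − p* = 163 − 118 = 45.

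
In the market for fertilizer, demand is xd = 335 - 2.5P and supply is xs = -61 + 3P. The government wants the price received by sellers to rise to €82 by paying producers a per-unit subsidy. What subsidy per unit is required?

Required subsidy s = €22 per unit

At a seller price of 82, quantity supplied is -61 + 3·82 = 185.
Buyers absorb 185 only when they pay Pb with 335 − 2.5·Pb = 185, i.e. Pb = 60.
s = Ps − Pb = 82 − 60 = 22.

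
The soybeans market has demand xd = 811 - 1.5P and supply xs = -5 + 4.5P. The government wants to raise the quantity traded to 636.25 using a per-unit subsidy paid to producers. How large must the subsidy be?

At x = 636.25, invert demand for the buyer price: Pb = (811 − 636.25)/1.5 = 116.5; invert supply for the seller price: Ps = (636.25 − (-5))/4.5 = 142.5.
The subsidy must fill the gap: s = Ps − Pb = 142.5 − 116.5 = 26.

Required subsidy s = 26 per unit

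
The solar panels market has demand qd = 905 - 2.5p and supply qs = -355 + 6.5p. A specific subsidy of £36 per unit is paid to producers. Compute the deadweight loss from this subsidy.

Pre-subsidy: 905 - 2.5p = -355 + 6.5p gives p* = 140, q* = 555.
With the subsidy, sellers receive ps = pb + 36 for each unit, where pb is the price buyers pay.
Supply in terms of pb becomes qs = -355 + 6.5(pb + 36) = -121 + 6.5pb. Setting this equal to demand: 905 - 2.5pb = -121 + 6.5pb, so pb = 114.
Sellers receive ps = 114 + 36 = 150; q' = 905 − 2.5·114 = 620.
The subsidy expands output by 620 − 555 = 65 past the efficient level; on those units the gap between marginal cost and willingness to pay runs from 0 up to 36.
DWL = ½ × 36 × 65 = 1170.

Deadweight loss = £1170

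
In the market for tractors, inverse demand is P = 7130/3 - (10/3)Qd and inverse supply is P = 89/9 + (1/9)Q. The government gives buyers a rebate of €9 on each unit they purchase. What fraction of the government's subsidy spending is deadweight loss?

DWL / government spending = 81/42764

Pre-subsidy: 7130/3 - (10/3)Q = 89/9 + (1/9)Q gives Q* = 21301/31 and P* = 8020/93.
With the rebate, buyers effectively pay Pb = Ps − 9, where Ps is the price sellers receive.
On the curves, Pb = 7130/3 - (10/3)Q and Ps = 89/9 + (1/9)Q; the wedge Ps − Pb = 9 gives 89/9 + (1/9)Q − (7130/3 - (10/3)Q) = 9, so Q' = 21382/31.
Then Pb = 7130/3 − (10/3)·(21382/31) = 7210/93 and Ps = 89/9 + (1/9)·(21382/31) = 8047/93.
ΔCS = ½(21301/31 + 21382/31)(8020/93 − 7210/93) = 5762205/961; ΔPS = ½(21301/31 + 21382/31)(8047/93 − 8020/93) = 384147/1922.
Government spending = 9 × 21382/31 = 192438/31.
DWL = ½ × 9 × (21382/31 − 21301/31) = 729/62; fraction = (729/62) / (192438/31) = 81/42764.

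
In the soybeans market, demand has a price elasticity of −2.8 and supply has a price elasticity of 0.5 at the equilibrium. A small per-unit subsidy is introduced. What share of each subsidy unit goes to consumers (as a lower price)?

Consumer share = 5/33

For a small subsidy around the equilibrium, the benefit split depends on the relative slopes, which at a point are proportional to the elasticities.
Buyer share = εs/(εs + |εd|) = 0.5/(0.5 + 2.8) = 5/33; seller share = |εd|/(εs + |εd|) = 28/33.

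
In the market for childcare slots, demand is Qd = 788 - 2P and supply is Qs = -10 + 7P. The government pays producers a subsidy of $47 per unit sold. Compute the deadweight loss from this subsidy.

Pre-subsidy: 788 - 2P = -10 + 7P gives P* = 266/3, Q* = 1832/3.
With the subsidy, sellers receive Ps = Pb + 47 for each unit, where Pb is the price buyers pay.
Supply in terms of Pb becomes Qs = -10 + 7(Pb + 47) = 319 + 7Pb. Setting this equal to demand: 788 - 2Pb = 319 + 7Pb, so Pb = 469/9.
Sellers receive Ps = 469/9 + 47 = 892/9; Q' = 788 − 2·(469/9) = 6154/9.
The subsidy expands output by 6154/9 − 1832/3 = 658/9 past the efficient level; on those units the gap between marginal cost and willingness to pay runs from 0 up to 47.
DWL = ½ × 47 × 658/9 = 15463/9.

Deadweight loss = 15463/9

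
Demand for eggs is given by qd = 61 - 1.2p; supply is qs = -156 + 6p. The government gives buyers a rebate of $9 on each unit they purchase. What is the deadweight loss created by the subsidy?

Pre-subsidy: 61 - 1.2p = -156 + 6p gives p* = 1085/36, q* = 149/6.
With the rebate, buyers effectively pay pb = ps − 9, where ps is the price sellers receive.
Demand in terms of ps becomes qd = 61 − 1.2(ps − 9) = 71.8 - 1.2ps. Setting this equal to supply: 71.8 - 1.2ps = -156 + 6ps, so ps = 1139/36.
Buyers pay pb = 1139/36 − 9 = 815/36; q' = -156 + 6·(1139/36) = 203/6.
The subsidy expands output by 203/6 − 149/6 = 9 past the efficient level; on those units the gap between marginal cost and willingness to pay runs from 0 up to 9.
DWL = ½ × 9 × 9 = 40.5.

Deadweight loss = $40.5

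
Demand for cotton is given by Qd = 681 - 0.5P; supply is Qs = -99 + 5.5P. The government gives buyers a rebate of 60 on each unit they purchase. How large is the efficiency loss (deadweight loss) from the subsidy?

Deadweight loss = 825

Pre-subsidy: 681 - 0.5P = -99 + 5.5P gives P* = 130, Q* = 616.
With the rebate, buyers effectively pay Pb = Ps − 60, where Ps is the price sellers receive.
Demand in terms of Ps becomes Qd = 681 − 0.5(Ps − 60) = 711 - 0.5Ps. Setting this equal to supply: 711 - 0.5Ps = -99 + 5.5Ps, so Ps = 135.
Buyers pay Pb = 135 − 60 = 75; Q' = -99 + 5.5·135 = 643.5.
The subsidy expands output by 643.5 − 616 = 27.5 past the efficient level; on those units the gap between marginal cost and willingness to pay runs from 0 up to 60.
DWL = ½ × 60 × 27.5 = 825.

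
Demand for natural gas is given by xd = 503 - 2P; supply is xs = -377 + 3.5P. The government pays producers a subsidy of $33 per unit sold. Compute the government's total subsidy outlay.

Government cost = $7425

Pre-subsidy: 503 - 2P = -377 + 3.5P gives P* = 160, x* = 183.
With the subsidy, sellers receive Ps = Pb + 33 for each unit, where Pb is the price buyers pay.
Supply in terms of Pb becomes xs = -377 + 3.5(Pb + 33) = -261.5 + 3.5Pb. Setting this equal to demand: 503 - 2Pb = -261.5 + 3.5Pb, so Pb = 139.
Sellers receive Ps = 139 + 33 = 172; x' = 503 − 2·139 = 225.
Government outlay = subsidy × quantity = 33 × 225 = 7425.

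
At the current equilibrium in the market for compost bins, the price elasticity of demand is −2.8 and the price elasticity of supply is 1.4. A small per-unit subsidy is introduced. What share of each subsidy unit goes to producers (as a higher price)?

For a small subsidy around the equilibrium, the benefit split depends on the relative slopes, which at a point are proportional to the elasticities.
Buyer share = εs/(εs + |εd|) = 1.4/(1.4 + 2.8) = 1/3; seller share = |εd|/(εs + |εd|) = 2/3.
So producers capture 2/3 of the subsidy.

Producer share = 2/3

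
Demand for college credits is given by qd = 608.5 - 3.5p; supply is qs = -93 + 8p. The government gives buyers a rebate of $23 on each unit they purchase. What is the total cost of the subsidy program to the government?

Pre-subsidy: 608.5 - 3.5p = -93 + 8p gives p* = 61, q* = 395.
With the rebate, buyers effectively pay pb = ps − 23, where ps is the price sellers receive.
Demand in terms of ps becomes qd = 608.5 − 3.5(ps − 23) = 689 - 3.5ps. Setting this equal to supply: 689 - 3.5ps = -93 + 8ps, so ps = 68.
Buyers pay pb = 68 − 23 = 45; q' = -93 + 8·68 = 451.
Government outlay = subsidy × quantity = 23 × 451 = 10373.

Government cost = $10373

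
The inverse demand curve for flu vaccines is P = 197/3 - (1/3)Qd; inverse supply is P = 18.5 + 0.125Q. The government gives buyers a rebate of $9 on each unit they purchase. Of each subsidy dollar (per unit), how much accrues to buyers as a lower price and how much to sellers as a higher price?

Pre-subsidy: 197/3 - (1/3)Q = 18.5 + 0.125Q gives Q* = 1132/11 and P* = 345/11.
With the rebate, buyers effectively pay Pb = Ps − 9, where Ps is the price sellers receive.
On the curves, Pb = 197/3 - (1/3)Q and Ps = 18.5 + 0.125Q; the wedge Ps − Pb = 9 gives 18.5 + 0.125Q − (197/3 - (1/3)Q) = 9, so Q' = 1348/11.
Then Pb = 197/3 − (1/3)·(1348/11) = 273/11 and Ps = 18.5 + 0.125·(1348/11) = 372/11.
Buyers' price falls by P* − Pb = 345/11 − 273/11 = 72/11; sellers' price rises by Ps − P* = 372/11 − 345/11 = 27/11.

Buyers gain 72/11 per unit; sellers gain 27/11 per unit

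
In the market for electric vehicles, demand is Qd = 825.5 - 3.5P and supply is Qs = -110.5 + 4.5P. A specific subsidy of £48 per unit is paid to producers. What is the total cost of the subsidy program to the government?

Pre-subsidy: 825.5 - 3.5P = -110.5 + 4.5P gives P* = 117, Q* = 416.
With the subsidy, sellers receive Ps = Pb + 48 for each unit, where Pb is the price buyers pay.
Supply in terms of Pb becomes Qs = -110.5 + 4.5(Pb + 48) = 105.5 + 4.5Pb. Setting this equal to demand: 825.5 - 3.5Pb = 105.5 + 4.5Pb, so Pb = 90.
Sellers receive Ps = 90 + 48 = 138; Q' = 825.5 − 3.5·90 = 510.5.
Government outlay = subsidy × quantity = 48 × 510.5 = 24504.

Government cost = £24504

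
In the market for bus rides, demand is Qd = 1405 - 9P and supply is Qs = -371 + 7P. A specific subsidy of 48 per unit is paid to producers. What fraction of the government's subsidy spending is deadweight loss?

DWL / government spending = 27/170

Pre-subsidy: 1405 - 9P = -371 + 7P gives P* = 111, Q* = 406.
With the subsidy, sellers receive Ps = Pb + 48 for each unit, where Pb is the price buyers pay.
Supply in terms of Pb becomes Qs = -371 + 7(Pb + 48) = -35 + 7Pb. Setting this equal to demand: 1405 - 9Pb = -35 + 7Pb, so Pb = 90.
Sellers receive Ps = 90 + 48 = 138; Q' = 1405 − 9·90 = 595.
ΔCS = ½(406 + 595)(111 − 90) = 10510.5; ΔPS = ½(406 + 595)(138 − 111) = 13513.5.
Government spending = 48 × 595 = 28560.
DWL = ½ × 48 × (595 − 406) = 4536; fraction = 4536 / 28560 = 27/170.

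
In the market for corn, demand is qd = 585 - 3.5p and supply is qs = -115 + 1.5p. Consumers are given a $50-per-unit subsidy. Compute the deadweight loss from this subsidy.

Deadweight loss = $1312.5

Pre-subsidy: 585 - 3.5p = -115 + 1.5p gives p* = 140, q* = 95.
With the rebate, buyers effectively pay pb = ps − 50, where ps is the price sellers receive.
Demand in terms of ps becomes qd = 585 − 3.5(ps − 50) = 760 - 3.5ps. Setting this equal to supply: 760 - 3.5ps = -115 + 1.5ps, so ps = 175.
Buyers pay pb = 175 − 50 = 125; q' = -115 + 1.5·175 = 147.5.
The subsidy expands output by 147.5 − 95 = 52.5 past the efficient level; on those units the gap between marginal cost and willingness to pay runs from 0 up to 50.
DWL = ½ × 50 × 52.5 = 1312.5.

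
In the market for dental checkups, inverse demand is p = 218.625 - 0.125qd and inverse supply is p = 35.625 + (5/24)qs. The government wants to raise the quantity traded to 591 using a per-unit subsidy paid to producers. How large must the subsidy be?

Required subsidy s = 14 per unit

At q = 591, from the demand curve buyers pay pb = 218.625 − 0.125·591 = 144.75; from the supply curve sellers need ps = 35.625 + (5/24)·591 = 158.75.
The subsidy must fill the gap: s = ps − pb = 158.75 − 144.75 = 14.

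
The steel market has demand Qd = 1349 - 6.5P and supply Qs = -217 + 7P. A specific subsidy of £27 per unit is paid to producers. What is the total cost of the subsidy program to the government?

Pre-subsidy: 1349 - 6.5P = -217 + 7P gives P* = 116, Q* = 595.
With the subsidy, sellers receive Ps = Pb + 27 for each unit, where Pb is the price buyers pay.
Supply in terms of Pb becomes Qs = -217 + 7(Pb + 27) = -28 + 7Pb. Setting this equal to demand: 1349 - 6.5Pb = -28 + 7Pb, so Pb = 102.
Sellers receive Ps = 102 + 27 = 129; Q' = 1349 − 6.5·102 = 686.
Government outlay = subsidy × quantity = 27 × 686 = 18522.

Government cost = £18522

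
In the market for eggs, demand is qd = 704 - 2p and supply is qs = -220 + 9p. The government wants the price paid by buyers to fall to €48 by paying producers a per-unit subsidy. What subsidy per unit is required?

Required subsidy s = €44 per unit

At a buyer price of 48, quantity demanded is 704 − 2·48 = 608.
Sellers supply 608 only when they receive ps with -220 + 9·ps = 608, i.e. ps = 92.
s = ps − pb = 92 − 48 = 44.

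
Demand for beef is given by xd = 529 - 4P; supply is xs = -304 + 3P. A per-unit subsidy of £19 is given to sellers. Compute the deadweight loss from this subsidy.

Deadweight loss = 2166/7

Pre-subsidy: 529 - 4P = -304 + 3P gives P* = 119, x* = 53.
With the subsidy, sellers receive Ps = Pb + 19 for each unit, where Pb is the price buyers pay.
Supply in terms of Pb becomes xs = -304 + 3(Pb + 19) = -247 + 3Pb. Setting this equal to demand: 529 - 4Pb = -247 + 3Pb, so Pb = 776/7.
Sellers receive Ps = 776/7 + 19 = 909/7; x' = 529 − 4·(776/7) = 599/7.
The subsidy expands output by 599/7 − 53 = 228/7 past the efficient level; on those units the gap between marginal cost and willingness to pay runs from 0 up to 19.
DWL = ½ × 19 × 228/7 = 2166/7.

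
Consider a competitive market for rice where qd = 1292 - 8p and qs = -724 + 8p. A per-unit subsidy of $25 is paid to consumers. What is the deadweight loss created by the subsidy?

Deadweight loss = $1250

Pre-subsidy: 1292 - 8p = -724 + 8p gives p* = 126, q* = 284.
With the rebate, buyers effectively pay pb = ps − 25, where ps is the price sellers receive.
Demand in terms of ps becomes qd = 1292 − 8(ps − 25) = 1492 - 8ps. Setting this equal to supply: 1492 - 8ps = -724 + 8ps, so ps = 138.5.
Buyers pay pb = 138.5 − 25 = 113.5; q' = -724 + 8·138.5 = 384.
The subsidy expands output by 384 − 284 = 100 past the efficient level; on those units the gap between marginal cost and willingness to pay runs from 0 up to 25.
DWL = ½ × 25 × 100 = 1250.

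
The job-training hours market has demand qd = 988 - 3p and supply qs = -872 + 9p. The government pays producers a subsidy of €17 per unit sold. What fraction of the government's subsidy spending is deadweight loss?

Pre-subsidy: 988 - 3p = -872 + 9p gives p* = 155, q* = 523.
With the subsidy, sellers receive ps = pb + 17 for each unit, where pb is the price buyers pay.
Supply in terms of pb becomes qs = -872 + 9(pb + 17) = -719 + 9pb. Setting this equal to demand: 988 - 3pb = -719 + 9pb, so pb = 142.25.
Sellers receive ps = 142.25 + 17 = 159.25; q' = 988 − 3·142.25 = 561.25.
ΔCS = ½(523 + 561.25)(155 − 142.25) = 6912.09375; ΔPS = ½(523 + 561.25)(159.25 − 155) = 2304.03125.
Government spending = 17 × 561.25 = 9541.25.
DWL = ½ × 17 × (561.25 − 523) = 325.125; fraction = 325.125 / 9541.25 = 153/4490.

DWL / government spending = 153/4490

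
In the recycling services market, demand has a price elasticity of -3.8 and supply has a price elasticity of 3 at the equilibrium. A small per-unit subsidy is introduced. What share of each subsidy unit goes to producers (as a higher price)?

For a small subsidy around the equilibrium, the benefit split depends on the relative slopes, which at a point are proportional to the elasticities.
Buyer share = εs/(εs + |εd|) = 3/(3 + 3.8) = 15/34; seller share = |εd|/(εs + |εd|) = 19/34.
So producers capture 19/34 of the subsidy.

Producer share = 19/34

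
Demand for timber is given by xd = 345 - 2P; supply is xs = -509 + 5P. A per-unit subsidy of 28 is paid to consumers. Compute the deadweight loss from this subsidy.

Pre-subsidy: 345 - 2P = -509 + 5P gives P* = 122, x* = 101.
With the rebate, buyers effectively pay Pb = Ps − 28, where Ps is the price sellers receive.
Demand in terms of Ps becomes xd = 345 − 2(Ps − 28) = 401 - 2Ps. Setting this equal to supply: 401 - 2Ps = -509 + 5Ps, so Ps = 130.
Buyers pay Pb = 130 − 28 = 102; x' = -509 + 5·130 = 141.
The subsidy expands output by 141 − 101 = 40 past the efficient level; on those units the gap between marginal cost and willingness to pay runs from 0 up to 28.
DWL = ½ × 28 × 40 = 560.

Deadweight loss = 560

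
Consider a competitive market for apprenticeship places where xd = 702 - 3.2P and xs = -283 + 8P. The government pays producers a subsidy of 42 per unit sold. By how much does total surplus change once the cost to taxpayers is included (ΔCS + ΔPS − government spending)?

Pre-subsidy: 702 - 3.2P = -283 + 8P gives P* = 4925/56, x* = 2944/7.
With the subsidy, sellers receive Ps = Pb + 42 for each unit, where Pb is the price buyers pay.
Supply in terms of Pb becomes xs = -283 + 8(Pb + 42) = 53 + 8Pb. Setting this equal to demand: 702 - 3.2Pb = 53 + 8Pb, so Pb = 3245/56.
Sellers receive Ps = 3245/56 + 42 = 5597/56; x' = 702 − 3.2·(3245/56) = 3616/7.
ΔCS = ½(2944/7 + 3616/7)(4925/56 − 3245/56) = 98400/7; ΔPS = ½(2944/7 + 3616/7)(5597/56 − 4925/56) = 39360/7.
Government spending = 42 × 3616/7 = 21696.
Net change = 98400/7 + 39360/7 − 21696 = -2016. The loss equals the DWL triangle ½·42·96.

Net change in total surplus = -2016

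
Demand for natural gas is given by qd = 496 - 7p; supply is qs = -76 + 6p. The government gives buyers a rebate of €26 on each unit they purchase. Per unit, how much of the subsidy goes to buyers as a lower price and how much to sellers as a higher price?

Pre-subsidy: 496 - 7p = -76 + 6p gives p* = 44, q* = 188.
With the rebate, buyers effectively pay pb = ps − 26, where ps is the price sellers receive.
Demand in terms of ps becomes qd = 496 − 7(ps − 26) = 678 - 7ps. Setting this equal to supply: 678 - 7ps = -76 + 6ps, so ps = 58.
Buyers pay pb = 58 − 26 = 32; q' = -76 + 6·58 = 272.
Buyers' price falls by p* − pb = 44 − 32 = 12; sellers' price rises by ps − p* = 58 − 44 = 14.

Buyers gain €12 per unit; sellers gain €14 per unit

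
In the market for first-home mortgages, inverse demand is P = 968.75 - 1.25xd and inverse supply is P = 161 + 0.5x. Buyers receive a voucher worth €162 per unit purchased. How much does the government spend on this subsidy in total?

Pre-subsidy: 968.75 - 1.25x = 161 + 0.5x gives x* = 3231/7 and P* = 5485/14.
With the rebate, buyers effectively pay Pb = Ps − 162, where Ps is the price sellers receive.
On the curves, Pb = 968.75 - 1.25x and Ps = 161 + 0.5x; the wedge Ps − Pb = 162 gives 161 + 0.5x − (968.75 - 1.25x) = 162, so x' = 3879/7.
Then Pb = 968.75 − 1.25·(3879/7) = 3865/14 and Ps = 161 + 0.5·(3879/7) = 6133/14.
Government outlay = subsidy × quantity = 162 × 3879/7 = 628398/7.

Government cost = 628398/7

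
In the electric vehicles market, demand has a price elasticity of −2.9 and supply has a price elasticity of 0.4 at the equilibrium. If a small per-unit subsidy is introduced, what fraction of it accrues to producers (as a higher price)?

Producer share = 29/33

For a small subsidy around the equilibrium, the benefit split depends on the relative slopes, which at a point are proportional to the elasticities.
Buyer share = εs/(εs + |εd|) = 0.4/(0.4 + 2.9) = 4/33; seller share = |εd|/(εs + |εd|) = 29/33.
So producers capture 29/33 of the subsidy.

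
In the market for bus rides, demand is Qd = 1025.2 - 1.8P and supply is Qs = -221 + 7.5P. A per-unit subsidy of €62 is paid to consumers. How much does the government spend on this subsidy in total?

Government cost = €54188

Pre-subsidy: 1025.2 - 1.8P = -221 + 7.5P gives P* = 134, Q* = 784.
With the rebate, buyers effectively pay Pb = Ps − 62, where Ps is the price sellers receive.
Demand in terms of Ps becomes Qd = 1025.2 − 1.8(Ps − 62) = 1136.8 - 1.8Ps. Setting this equal to supply: 1136.8 - 1.8Ps = -221 + 7.5Ps, so Ps = 146.
Buyers pay Pb = 146 − 62 = 84; Q' = -221 + 7.5·146 = 874.
Government outlay = subsidy × quantity = 62 × 874 = 54188.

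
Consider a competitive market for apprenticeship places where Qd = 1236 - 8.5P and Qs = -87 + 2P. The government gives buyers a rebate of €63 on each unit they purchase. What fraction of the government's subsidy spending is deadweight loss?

DWL / government spending = 17/89

Pre-subsidy: 1236 - 8.5P = -87 + 2P gives P* = 126, Q* = 165.
With the rebate, buyers effectively pay Pb = Ps − 63, where Ps is the price sellers receive.
Demand in terms of Ps becomes Qd = 1236 − 8.5(Ps − 63) = 1771.5 - 8.5Ps. Setting this equal to supply: 1771.5 - 8.5Ps = -87 + 2Ps, so Ps = 177.
Buyers pay Pb = 177 − 63 = 114; Q' = -87 + 2·177 = 267.
ΔCS = ½(165 + 267)(126 − 114) = 2592; ΔPS = ½(165 + 267)(177 − 126) = 11016.
Government spending = 63 × 267 = 16821.
DWL = ½ × 63 × (267 − 165) = 3213; fraction = 3213 / 16821 = 17/89.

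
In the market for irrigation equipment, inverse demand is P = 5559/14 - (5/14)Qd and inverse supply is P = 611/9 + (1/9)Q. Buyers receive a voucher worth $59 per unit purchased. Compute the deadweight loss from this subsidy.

Deadweight loss = $3717

Pre-subsidy: 5559/14 - (5/14)Q = 611/9 + (1/9)Q gives Q* = 703 and P* = 146.
With the rebate, buyers effectively pay Pb = Ps − 59, where Ps is the price sellers receive.
On the curves, Pb = 5559/14 - (5/14)Q and Ps = 611/9 + (1/9)Q; the wedge Ps − Pb = 59 gives 611/9 + (1/9)Q − (5559/14 - (5/14)Q) = 59, so Q' = 829.
Then Pb = 5559/14 − (5/14)·829 = 101 and Ps = 611/9 + (1/9)·829 = 160.
The subsidy expands output by 829 − 703 = 126 past the efficient level; on those units the gap between marginal cost and willingness to pay runs from 0 up to 59.
DWL = ½ × 59 × 126 = 3717.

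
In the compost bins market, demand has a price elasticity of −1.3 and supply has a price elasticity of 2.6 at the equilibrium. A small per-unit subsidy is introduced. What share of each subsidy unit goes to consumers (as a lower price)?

For a small subsidy around the equilibrium, the benefit split depends on the relative slopes, which at a point are proportional to the elasticities.
Buyer share = εs/(εs + |εd|) = 2.6/(2.6 + 1.3) = 2/3; seller share = |εd|/(εs + |εd|) = 1/3.

Consumer share = 2/3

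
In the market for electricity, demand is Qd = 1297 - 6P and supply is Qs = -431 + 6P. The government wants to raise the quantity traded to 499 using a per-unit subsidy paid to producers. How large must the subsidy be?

At Q = 499, invert demand for the buyer price: Pb = (1297 − 499)/6 = 133; invert supply for the seller price: Ps = (499 − (-431))/6 = 155.
The subsidy must fill the gap: s = Ps − Pb = 155 − 133 = 22.

Required subsidy s = 22 per unit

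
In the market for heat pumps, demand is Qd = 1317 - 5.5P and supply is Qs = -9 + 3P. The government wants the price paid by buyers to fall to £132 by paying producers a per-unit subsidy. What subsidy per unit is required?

Required subsidy s = £68 per unit

At a buyer price of 132, quantity demanded is 1317 − 5.5·132 = 591.
Sellers supply 591 only when they receive Ps with -9 + 3·Ps = 591, i.e. Ps = 200.
s = Ps − Pb = 200 − 132 = 68.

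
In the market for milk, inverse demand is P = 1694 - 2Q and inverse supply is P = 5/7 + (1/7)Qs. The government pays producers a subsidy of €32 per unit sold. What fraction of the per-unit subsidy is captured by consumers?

Consumer share = 14/15

Pre-subsidy: 1694 - 2Q = 5/7 + (1/7)Q gives Q* = 790.2 and P* = 113.6.
With the subsidy, sellers receive Ps = Pb + 32 for each unit, where Pb is the price buyers pay.
On the curves, Pb = 1694 - 2Q and Ps = 5/7 + (1/7)Q; the wedge Ps − Pb = 32 gives 5/7 + (1/7)Q − (1694 - 2Q) = 32, so Q' = 12077/15.
Then Pb = 1694 − 2·(12077/15) = 1256/15 and Ps = 5/7 + (1/7)·(12077/15) = 1736/15.
Buyers' price falls by P* − Pb = 113.6 − 1256/15 = 448/15; sellers' price rises by Ps − P* = 1736/15 − 113.6 = 32/15.
So consumers capture (448/15)/32 = 14/15 of each unit of subsidy.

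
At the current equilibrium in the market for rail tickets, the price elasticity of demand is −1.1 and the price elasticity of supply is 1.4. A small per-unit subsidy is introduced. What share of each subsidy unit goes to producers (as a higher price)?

Producer share = 0.44

For a small subsidy around the equilibrium, the benefit split depends on the relative slopes, which at a point are proportional to the elasticities.
Buyer share = εs/(εs + |εd|) = 1.4/(1.4 + 1.1) = 0.56; seller share = |εd|/(εs + |εd|) = 0.44.
So producers capture 0.44 of the subsidy.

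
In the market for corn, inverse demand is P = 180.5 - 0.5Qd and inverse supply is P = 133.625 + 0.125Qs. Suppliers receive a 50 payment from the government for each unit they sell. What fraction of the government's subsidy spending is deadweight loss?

Pre-subsidy: 180.5 - 0.5Q = 133.625 + 0.125Q gives Q* = 75 and P* = 143.
With the subsidy, sellers receive Ps = Pb + 50 for each unit, where Pb is the price buyers pay.
On the curves, Pb = 180.5 - 0.5Q and Ps = 133.625 + 0.125Q; the wedge Ps − Pb = 50 gives 133.625 + 0.125Q − (180.5 - 0.5Q) = 50, so Q' = 155.
Then Pb = 180.5 − 0.5·155 = 103 and Ps = 133.625 + 0.125·155 = 153.
ΔCS = ½(75 + 155)(143 − 103) = 4600; ΔPS = ½(75 + 155)(153 − 143) = 1150.
Government spending = 50 × 155 = 7750.
DWL = ½ × 50 × (155 − 75) = 2000; fraction = 2000 / 7750 = 8/31.

DWL / government spending = 8/31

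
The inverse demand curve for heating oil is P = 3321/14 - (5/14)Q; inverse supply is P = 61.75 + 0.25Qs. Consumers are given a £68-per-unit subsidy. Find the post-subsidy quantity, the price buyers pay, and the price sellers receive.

Pre-subsidy: 3321/14 - (5/14)Q = 61.75 + 0.25Q gives Q* = 289 and P* = 134.
With the rebate, buyers effectively pay Pb = Ps − 68, where Ps is the price sellers receive.
On the curves, Pb = 3321/14 - (5/14)Q and Ps = 61.75 + 0.25Q; the wedge Ps − Pb = 68 gives 61.75 + 0.25Q − (3321/14 - (5/14)Q) = 68, so Q' = 401.
Then Pb = 3321/14 − (5/14)·401 = 94 and Ps = 61.75 + 0.25·401 = 162.

Q' = 401; buyers pay £94; sellers receive £162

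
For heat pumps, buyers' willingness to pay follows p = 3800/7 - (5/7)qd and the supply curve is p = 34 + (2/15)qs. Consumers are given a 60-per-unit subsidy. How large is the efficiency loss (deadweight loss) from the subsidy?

Pre-subsidy: 3800/7 - (5/7)q = 34 + (2/15)q gives q* = 53430/89 and p* = 10150/89.
With the rebate, buyers effectively pay pb = ps − 60, where ps is the price sellers receive.
On the curves, pb = 3800/7 - (5/7)q and ps = 34 + (2/15)q; the wedge ps − pb = 60 gives 34 + (2/15)q − (3800/7 - (5/7)q) = 60, so q' = 59730/89.
Then pb = 3800/7 − (5/7)·(59730/89) = 5650/89 and ps = 34 + (2/15)·(59730/89) = 10990/89.
The subsidy expands output by 59730/89 − 53430/89 = 6300/89 past the efficient level; on those units the gap between marginal cost and willingness to pay runs from 0 up to 60.
DWL = ½ × 60 × 6300/89 = 189000/89.

Deadweight loss = 189000/89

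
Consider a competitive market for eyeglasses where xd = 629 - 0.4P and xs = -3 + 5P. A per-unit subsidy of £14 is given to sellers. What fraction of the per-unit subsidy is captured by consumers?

Consumer share = 25/27

Pre-subsidy: 629 - 0.4P = -3 + 5P gives P* = 3160/27, x* = 15719/27.
With the subsidy, sellers receive Ps = Pb + 14 for each unit, where Pb is the price buyers pay.
Supply in terms of Pb becomes xs = -3 + 5(Pb + 14) = 67 + 5Pb. Setting this equal to demand: 629 - 0.4Pb = 67 + 5Pb, so Pb = 2810/27.
Sellers receive Ps = 2810/27 + 14 = 3188/27; x' = 629 − 0.4·(2810/27) = 15859/27.
Buyers' price falls by P* − Pb = 3160/27 − 2810/27 = 350/27; sellers' price rises by Ps − P* = 3188/27 − 3160/27 = 28/27.
So consumers capture (350/27)/14 = 25/27 of each unit of subsidy.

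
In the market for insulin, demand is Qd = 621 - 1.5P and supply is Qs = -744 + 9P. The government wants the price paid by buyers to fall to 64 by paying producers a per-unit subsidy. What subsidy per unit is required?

At a buyer price of 64, quantity demanded is 621 − 1.5·64 = 525.
Sellers supply 525 only when they receive Ps with -744 + 9·Ps = 525, i.e. Ps = 141.
s = Ps − Pb = 141 − 64 = 77.

Required subsidy s = 77 per unit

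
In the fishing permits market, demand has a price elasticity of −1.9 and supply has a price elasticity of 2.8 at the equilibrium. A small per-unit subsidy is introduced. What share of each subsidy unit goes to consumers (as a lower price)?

For a small subsidy around the equilibrium, the benefit split depends on the relative slopes, which at a point are proportional to the elasticities.
Buyer share = εs/(εs + |εd|) = 2.8/(2.8 + 1.9) = 28/47; seller share = |εd|/(εs + |εd|) = 19/47.

Consumer share = 28/47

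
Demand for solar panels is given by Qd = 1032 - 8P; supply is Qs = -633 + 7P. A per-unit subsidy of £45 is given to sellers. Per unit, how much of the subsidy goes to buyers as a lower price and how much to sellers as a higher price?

Pre-subsidy: 1032 - 8P = -633 + 7P gives P* = 111, Q* = 144.
With the subsidy, sellers receive Ps = Pb + 45 for each unit, where Pb is the price buyers pay.
Supply in terms of Pb becomes Qs = -633 + 7(Pb + 45) = -318 + 7Pb. Setting this equal to demand: 1032 - 8Pb = -318 + 7Pb, so Pb = 90.
Sellers receive Ps = 90 + 45 = 135; Q' = 1032 − 8·90 = 312.
Buyers' price falls by P* − Pb = 111 − 90 = 21; sellers' price rises by Ps − P* = 135 − 111 = 24.

Buyers gain £21 per unit; sellers gain £24 per unit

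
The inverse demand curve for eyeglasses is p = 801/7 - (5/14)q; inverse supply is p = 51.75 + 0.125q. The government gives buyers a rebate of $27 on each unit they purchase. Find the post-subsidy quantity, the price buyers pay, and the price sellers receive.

q' = 186; buyers pay $48; sellers receive $75

Pre-subsidy: 801/7 - (5/14)q = 51.75 + 0.125q gives q* = 130 and p* = 68.
With the rebate, buyers effectively pay pb = ps − 27, where ps is the price sellers receive.
On the curves, pb = 801/7 - (5/14)q and ps = 51.75 + 0.125q; the wedge ps − pb = 27 gives 51.75 + 0.125q − (801/7 - (5/14)q) = 27, so q' = 186.
Then pb = 801/7 − (5/14)·186 = 48 and ps = 51.75 + 0.125·186 = 75.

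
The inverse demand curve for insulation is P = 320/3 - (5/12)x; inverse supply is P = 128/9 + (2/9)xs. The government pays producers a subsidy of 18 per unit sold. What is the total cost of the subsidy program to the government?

Government cost = 71568/23

Pre-subsidy: 320/3 - (5/12)x = 128/9 + (2/9)x gives x* = 3328/23 and P* = 3200/69.
With the subsidy, sellers receive Ps = Pb + 18 for each unit, where Pb is the price buyers pay.
On the curves, Pb = 320/3 - (5/12)x and Ps = 128/9 + (2/9)x; the wedge Ps − Pb = 18 gives 128/9 + (2/9)x − (320/3 - (5/12)x) = 18, so x' = 3976/23.
Then Pb = 320/3 − (5/12)·(3976/23) = 2390/69 and Ps = 128/9 + (2/9)·(3976/23) = 3632/69.
Government outlay = subsidy × quantity = 18 × 3976/23 = 71568/23.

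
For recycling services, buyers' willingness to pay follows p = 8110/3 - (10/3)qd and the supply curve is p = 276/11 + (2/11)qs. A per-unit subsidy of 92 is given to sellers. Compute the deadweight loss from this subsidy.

Deadweight loss = 34914/29

Pre-subsidy: 8110/3 - (10/3)q = 276/11 + (2/11)q gives q* = 44191/58 and p* = 4745/29.
With the subsidy, sellers receive ps = pb + 92 for each unit, where pb is the price buyers pay.
On the curves, pb = 8110/3 - (10/3)q and ps = 276/11 + (2/11)q; the wedge ps − pb = 92 gives 276/11 + (2/11)q − (8110/3 - (10/3)q) = 92, so q' = 45709/58.
Then pb = 8110/3 − (10/3)·(45709/58) = 2215/29 and ps = 276/11 + (2/11)·(45709/58) = 4883/29.
The subsidy expands output by 45709/58 − 44191/58 = 759/29 past the efficient level; on those units the gap between marginal cost and willingness to pay runs from 0 up to 92.
DWL = ½ × 92 × 759/29 = 34914/29.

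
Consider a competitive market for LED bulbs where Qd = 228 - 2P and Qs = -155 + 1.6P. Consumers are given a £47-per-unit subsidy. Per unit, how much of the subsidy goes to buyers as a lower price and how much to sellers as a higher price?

Pre-subsidy: 228 - 2P = -155 + 1.6P gives P* = 1915/18, Q* = 137/9.
With the rebate, buyers effectively pay Pb = Ps − 47, where Ps is the price sellers receive.
Demand in terms of Ps becomes Qd = 228 − 2(Ps − 47) = 322 - 2Ps. Setting this equal to supply: 322 - 2Ps = -155 + 1.6Ps, so Ps = 132.5.
Buyers pay Pb = 132.5 − 47 = 85.5; Q' = -155 + 1.6·132.5 = 57.
Buyers' price falls by P* − Pb = 1915/18 − 85.5 = 188/9; sellers' price rises by Ps − P* = 132.5 − 1915/18 = 235/9.

Buyers gain 188/9 per unit; sellers gain 235/9 per unit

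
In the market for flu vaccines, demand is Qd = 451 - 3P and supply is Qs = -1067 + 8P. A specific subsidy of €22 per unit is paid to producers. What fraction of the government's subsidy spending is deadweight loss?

DWL / government spending = 24/85

Pre-subsidy: 451 - 3P = -1067 + 8P gives P* = 138, Q* = 37.
With the subsidy, sellers receive Ps = Pb + 22 for each unit, where Pb is the price buyers pay.
Supply in terms of Pb becomes Qs = -1067 + 8(Pb + 22) = -891 + 8Pb. Setting this equal to demand: 451 - 3Pb = -891 + 8Pb, so Pb = 122.
Sellers receive Ps = 122 + 22 = 144; Q' = 451 − 3·122 = 85.
ΔCS = ½(37 + 85)(138 − 122) = 976; ΔPS = ½(37 + 85)(144 − 138) = 366.
Government spending = 22 × 85 = 1870.
DWL = ½ × 22 × (85 − 37) = 528; fraction = 528 / 1870 = 24/85.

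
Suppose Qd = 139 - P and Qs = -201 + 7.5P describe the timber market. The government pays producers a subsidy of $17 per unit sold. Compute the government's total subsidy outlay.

Government cost = $1938

Pre-subsidy: 139 - P = -201 + 7.5P gives P* = 40, Q* = 99.
With the subsidy, sellers receive Ps = Pb + 17 for each unit, where Pb is the price buyers pay.
Supply in terms of Pb becomes Qs = -201 + 7.5(Pb + 17) = -73.5 + 7.5Pb. Setting this equal to demand: 139 - Pb = -73.5 + 7.5Pb, so Pb = 25.
Sellers receive Ps = 25 + 17 = 42; Q' = 139 − 1·25 = 114.
Government outlay = subsidy × quantity = 17 × 114 = 1938.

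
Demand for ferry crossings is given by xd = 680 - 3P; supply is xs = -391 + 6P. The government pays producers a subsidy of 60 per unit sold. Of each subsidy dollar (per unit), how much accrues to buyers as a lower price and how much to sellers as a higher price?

Pre-subsidy: 680 - 3P = -391 + 6P gives P* = 119, x* = 323.
With the subsidy, sellers receive Ps = Pb + 60 for each unit, where Pb is the price buyers pay.
Supply in terms of Pb becomes xs = -391 + 6(Pb + 60) = -31 + 6Pb. Setting this equal to demand: 680 - 3Pb = -31 + 6Pb, so Pb = 79.
Sellers receive Ps = 79 + 60 = 139; x' = 680 − 3·79 = 443.
Buyers' price falls by P* − Pb = 119 − 79 = 40; sellers' price rises by Ps − P* = 139 − 119 = 20.

Buyers gain 40 per unit; sellers gain 20 per unit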